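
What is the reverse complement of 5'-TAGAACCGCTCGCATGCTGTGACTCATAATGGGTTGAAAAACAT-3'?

Reading the sequence 3'→5' and pairing each base (A↔T, G↔C) gives the reverse complement directly.

5'-ATGTTTTTCAACCCATTATGAGTCACAGCATGCGAGCGGTTCTA-3'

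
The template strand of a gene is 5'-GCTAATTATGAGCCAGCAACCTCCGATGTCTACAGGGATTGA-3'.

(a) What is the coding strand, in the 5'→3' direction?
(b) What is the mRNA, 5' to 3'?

(a) The coding strand is the reverse complement of the template: complement CGATTAATACTCGGTCGTTGGAGGCTACAGATGTCCCTAACT, then reverse.
(b) mRNA has the coding-strand sequence with T→U.

(a) 5′-TCAATCCCTGTAGACATCGGAGGTTGCTGGCTCATAATTAGC-3′
(b) 5'-UCAAUCCCUGUAGACAUCGGAGGUUGCUGGCUCAUAAUUAGC-3'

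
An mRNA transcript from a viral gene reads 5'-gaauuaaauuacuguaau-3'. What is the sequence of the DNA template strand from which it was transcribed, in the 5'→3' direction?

5'-ATTACAGTAATTTAATTC-3'

Replace U with T to get the coding DNA strand: GAATTAAATTACTGTAAT. The template strand is its reverse complement (complement CTTAATTTAATGACATTA, then reverse).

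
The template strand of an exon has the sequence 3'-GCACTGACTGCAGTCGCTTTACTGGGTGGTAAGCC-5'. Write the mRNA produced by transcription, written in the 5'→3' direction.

Reading the template 3'→5' as shown, RNA polymerase pairs each base (A→U, T→A, G↔C) to build mRNA 5'→3' directly.

5'-CGUGACUGACGUCAGCGAAAUGACCCACCAUUCGG-3'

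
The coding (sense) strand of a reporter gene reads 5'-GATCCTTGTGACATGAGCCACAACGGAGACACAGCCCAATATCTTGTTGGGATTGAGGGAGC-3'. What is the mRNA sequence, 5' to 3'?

mRNA has the coding-strand sequence with U in place of T.

5′-GAUCCUUGUGACAUGAGCCACAACGGAGACACAGCCCAAUAUCUUGUUGGGAUUGAGGGAGC-3′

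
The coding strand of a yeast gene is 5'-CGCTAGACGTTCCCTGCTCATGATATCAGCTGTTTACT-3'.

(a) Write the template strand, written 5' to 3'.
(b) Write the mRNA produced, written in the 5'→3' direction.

(a) The template strand is the reverse complement of the coding strand: complement GCGATCTGCAAGGGACGAGTACTATAGTCGACAAATGA, then reverse.
(b) mRNA matches the coding strand with T→U.

(a) 5'-AGTAAACAGCTGATATCATGAGCAGGGAACGTCTAGCG-3'
(b) 5'-CGCUAGACGUUCCCUGCUCAUGAUAUCAGCUGUUUACU-3'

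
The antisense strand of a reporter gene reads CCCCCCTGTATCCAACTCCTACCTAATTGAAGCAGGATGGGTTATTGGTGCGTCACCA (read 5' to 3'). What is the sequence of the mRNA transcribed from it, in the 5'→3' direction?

5'-UGGUGACGCACCAAUAACCCAUCCUGCUUCAAUUAGGUAGGAGUUGGAUACAGGGGGG-3'

The mRNA has the sequence of the coding strand (reverse complement of the template) with T→U. Reverse complement of CCCCCCTGTATCCAACTCCTACCTAATTGAAGCAGGATGGGTTATTGGTGCGTCACCA is TGGTGACGCACCAATAACCCATCCTGCTTCAATTAGGTAGGAGTTGGATACAGGGGGG; then T→U.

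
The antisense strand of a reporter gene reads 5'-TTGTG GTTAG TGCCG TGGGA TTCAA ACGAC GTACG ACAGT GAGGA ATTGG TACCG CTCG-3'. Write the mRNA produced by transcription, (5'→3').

RNA polymerase reads the template 3'→5' and synthesizes mRNA 5'→3' by base-pairing (A→U, T→A, G↔C). The complement of the template is AACACCAATCACGGCACCCTAAGTTTGCTGCATGCTGTCACTCCTTAACCATGGCGAGC; antiparallel, so 5'→3' the coding strand is CGAGCGGTACCAATTCCTCACTGTCGTACGTCGTTTGAATCCCACGGCACTAACCACAA. Replace T with U for the mRNA.

5'-CGAGCGGUACCAAUUCCUCACUGUCGUACGUCGUUUGAAUCCCACGGCACUAACCACAA-3'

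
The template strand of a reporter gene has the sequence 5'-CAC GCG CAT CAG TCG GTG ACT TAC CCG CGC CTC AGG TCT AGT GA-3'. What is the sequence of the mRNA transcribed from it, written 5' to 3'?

5′-UCACUAGACCUGAGGCGCGGGUAAGUCACCGACUGAUGCGCGUG-3′

RNA polymerase reads the template 3'→5' and synthesizes mRNA 5'→3' by base-pairing (A→U, T→A, G↔C). The complement of the template is GTGCGCGTAGTCAGCCACTGAATGGGCGCGGAGTCCAGATCACT; antiparallel, so 5'→3' the coding strand is TCACTAGACCTGAGGCGCGGGTAAGTCACCGACTGATGCGCGTG. Replace T with U for the mRNA.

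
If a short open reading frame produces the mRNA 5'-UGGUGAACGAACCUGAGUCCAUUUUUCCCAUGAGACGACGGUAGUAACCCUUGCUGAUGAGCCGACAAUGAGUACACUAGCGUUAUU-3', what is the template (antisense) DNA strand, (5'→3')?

Replace U with T to get the coding DNA strand: TGGTGAACGAACCTGAGTCCATTTTTCCCATGAGACGACGGTAGTAACCCTTGCTGATGAGCCGACAATGAGTACACTAGCGTTATT. The template strand is its reverse complement (complement ACCACTTGCTTGGACTCAGGTAAAAAGGGTACTCTGCTGCCATCATTGGGAACGACTACTCGGCTGTTACTCATGTGATCGCAATAA, then reverse).

5'-AATAACGCTAGTGTACTCATTGTCGGCTCATCAGCAAGGGTTACTACCGTCGTCTCATGGGAAAAATGGACTCAGGTTCGTTCACCA-3'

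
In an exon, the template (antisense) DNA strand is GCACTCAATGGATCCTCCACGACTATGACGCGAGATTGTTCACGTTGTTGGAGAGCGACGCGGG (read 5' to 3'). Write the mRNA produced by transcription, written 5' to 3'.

5'-CCCGCGUCGCUCUCCAACAACGUGAACAAUCUCGCGUCAUAGUCGUGGAGGAUCCAUUGAGUGC-3'

The mRNA has the sequence of the coding strand (reverse complement of the template) with T→U. Reverse complement of GCACTCAATGGATCCTCCACGACTATGACGCGAGATTGTTCACGTTGTTGGAGAGCGACGCGGG is CCCGCGTCGCTCTCCAACAACGTGAACAATCTCGCGTCATAGTCGTGGAGGATCCATTGAGTGC; then T→U.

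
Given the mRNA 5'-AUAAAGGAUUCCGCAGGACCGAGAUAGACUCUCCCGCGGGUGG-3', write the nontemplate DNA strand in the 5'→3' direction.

The coding DNA strand has the same 5'→3' sequence as the mRNA with U replaced by T.

5′-ATAAAGGATTCCGCAGGACCGAGATAGACTCTCCCGCGGGTGG-3′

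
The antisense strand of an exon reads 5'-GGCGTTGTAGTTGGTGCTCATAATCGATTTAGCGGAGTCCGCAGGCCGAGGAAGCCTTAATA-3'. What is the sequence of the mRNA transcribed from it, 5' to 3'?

RNA polymerase reads the template 3'→5' and synthesizes mRNA 5'→3' by base-pairing (A→U, T→A, G↔C). The complement of the template is CCGCAACATCAACCACGAGTATTAGCTAAATCGCCTCAGGCGTCCGGCTCCTTCGGAATTAT; antiparallel, so 5'→3' the coding strand is TATTAAGGCTTCCTCGGCCTGCGGACTCCGCTAAATCGATTATGAGCACCAACTACAACGCC. Replace T with U for the mRNA.

5'-UAUUAAGGCUUCCUCGGCCUGCGGACUCCGCUAAAUCGAUUAUGAGCACCAACUACAACGCC-3'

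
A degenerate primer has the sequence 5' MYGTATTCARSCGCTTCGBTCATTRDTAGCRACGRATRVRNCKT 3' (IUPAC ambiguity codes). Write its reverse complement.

5'-AMGNYBYATYCGTYGCTAHYAATGAVCGAAGCGSYTGAATACRK-3'

Standard pairs A↔T, G↔C; ambiguity codes pair R↔Y, M↔K, S↔S, B↔V, D↔H, N↔N. Complement (KRCATAAGTYSGCGAAGCVAGTAAYHATCGYTGCYTAYBYNGMA), then reverse for 5'→3'.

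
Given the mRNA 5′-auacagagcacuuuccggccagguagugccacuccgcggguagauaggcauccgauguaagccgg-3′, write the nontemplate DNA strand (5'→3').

The coding DNA strand has the same 5'→3' sequence as the mRNA with U replaced by T.

5'-ATACAGAGCACTTTCCGGCCAGGTAGTGCCACTCCGCGGGTAGATAGGCATCCGATGTAAGCCGG-3'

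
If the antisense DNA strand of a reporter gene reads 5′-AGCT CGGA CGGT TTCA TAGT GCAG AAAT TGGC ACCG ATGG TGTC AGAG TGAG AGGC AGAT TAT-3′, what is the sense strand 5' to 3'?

5'-ATAATCTGCCTCTCACTCTGACACCATCGGTGCCAATTTCTGCACTATGAAACCGTCCGAGCT-3'

The coding strand is complementary and antiparallel to the template: take the complement (A↔T, G↔C) and reverse.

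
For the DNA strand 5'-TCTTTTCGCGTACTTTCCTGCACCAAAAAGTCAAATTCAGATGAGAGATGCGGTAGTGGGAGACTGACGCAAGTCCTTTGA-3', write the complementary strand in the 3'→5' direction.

Base-pairing A↔T, G↔C gives the complement. The complementary strand is antiparallel, so paired with a 5'→3' strand it runs 3'→5'.

3'-AGAAAAGCGCATGAAAGGACGTGGTTTTTCAGTTTAAGTCTACTCTCTACGCCATCACCCTCTGACTGCGTTCAGGAAACT-5'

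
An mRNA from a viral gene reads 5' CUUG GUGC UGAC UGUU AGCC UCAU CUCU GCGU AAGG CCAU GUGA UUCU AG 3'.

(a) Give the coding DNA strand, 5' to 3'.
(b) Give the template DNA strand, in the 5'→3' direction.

(a) The coding strand matches the mRNA with U→T.
(b) The template strand is the reverse complement of the coding strand.

(a) 5'-CTTGGTGCTGACTGTTAGCCTCATCTCTGCGTAAGGCCATGTGATTCTAG-3'
(b) 5'-CTAGAATCACATGGCCTTACGCAGAGATGAGGCTAACAGTCAGCACCAAG-3'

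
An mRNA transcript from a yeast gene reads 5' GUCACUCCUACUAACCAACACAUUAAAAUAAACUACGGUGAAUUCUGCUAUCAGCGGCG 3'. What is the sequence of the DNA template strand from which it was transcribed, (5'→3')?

5'-CGCCGCTGATAGCAGAATTCACCGTAGTTTATTTTAATGTGTTGGTTAGTAGGAGTGAC-3'

Replace U with T to get the coding DNA strand: GTCACTCCTACTAACCAACACATTAAAATAAACTACGGTGAATTCTGCTATCAGCGGCG. The template strand is its reverse complement (complement CAGTGAGGATGATTGGTTGTGTAATTTTATTTGATGCCACTTAAGACGATAGTCGCCGC, then reverse).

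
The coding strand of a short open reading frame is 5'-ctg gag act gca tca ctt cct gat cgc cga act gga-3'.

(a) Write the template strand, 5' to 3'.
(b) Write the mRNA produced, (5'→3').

(a) The template strand is the reverse complement of the coding strand: complement GACCTCTGACGTAGTGAAGGACTAGCGGCTTGACCT, then reverse.
(b) mRNA matches the coding strand with T→U.

(a) 5'-TCCAGTTCGGCGATCAGGAAGTGATGCAGTCTCCAG-3'
(b) 5'-CUGGAGACUGCAUCACUUCCUGAUCGCCGAACUGGA-3'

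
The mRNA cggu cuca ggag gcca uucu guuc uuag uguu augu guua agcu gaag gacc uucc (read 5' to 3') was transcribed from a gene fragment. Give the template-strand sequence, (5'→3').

5'-GGAAGGTCCTTCAGCTTAACACATAACACTAAGAACAGAATGGCCTCCTGAGACCG-3'

Replace U with T to get the coding DNA strand: CGGTCTCAGGAGGCCATTCTGTTCTTAGTGTTATGTGTTAAGCTGAAGGACCTTCC. The template strand is its reverse complement (complement GCCAGAGTCCTCCGGTAAGACAAGAATCACAATACACAATTCGACTTCCTGGAAGG, then reverse).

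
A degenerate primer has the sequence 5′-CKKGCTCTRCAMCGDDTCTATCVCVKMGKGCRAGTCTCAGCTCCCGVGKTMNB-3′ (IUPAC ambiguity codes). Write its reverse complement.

5'-VNKAMCBCGGGAGCTGAGACTYGCMCKMBGBGATAGAHHCGKTGYAGAGCMMG-3'

Standard pairs A↔T, G↔C; ambiguity codes pair R↔Y, M↔K, B↔V, D↔H, N↔N. Complement (GMMCGAGAYGTKGCHHAGATAGBGBMKCMCGYTCAGAGTCGAGGGCBCMAKNV), then reverse for 5'→3'.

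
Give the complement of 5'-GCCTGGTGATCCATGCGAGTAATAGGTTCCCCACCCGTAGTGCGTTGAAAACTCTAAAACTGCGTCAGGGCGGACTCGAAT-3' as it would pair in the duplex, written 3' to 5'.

Base-pairing A↔T, G↔C gives the complement. The complementary strand is antiparallel, so paired with a 5'→3' strand it runs 3'→5'.

3′-CGGACCACTAGGTACGCTCATTATCCAAGGGGTGGGCATCACGCAACTTTTGAGATTTTGACGCAGTCCCGCCTGAGCTTA-5′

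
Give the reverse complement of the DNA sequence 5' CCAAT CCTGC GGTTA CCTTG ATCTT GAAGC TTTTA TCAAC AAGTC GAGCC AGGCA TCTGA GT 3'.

5'-ACTCAGATGCCTGGCTCGACTTGTTGATAAAAGCTTCAAGATCAAGGTAACCGCAGGATTGG-3'

Reading the sequence 3'→5' and pairing each base (A↔T, G↔C) gives the reverse complement directly.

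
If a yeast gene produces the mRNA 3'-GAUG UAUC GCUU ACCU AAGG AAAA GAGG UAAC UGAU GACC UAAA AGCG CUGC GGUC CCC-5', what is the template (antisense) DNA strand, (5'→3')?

Written 5'→3' the mRNA is CCCCUGGCGUCGCGAAAAUCCAGUAGUCAAUGGAGAAAAGGAAUCCAUUCGCUAUGUAG, so the coding DNA strand is CCCCTGGCGTCGCGAAAATCCAGTAGTCAATGGAGAAAAGGAATCCATTCGCTATGTAG. The template is its reverse complement.

5'-CTACATAGCGAATGGATTCCTTTTCTCCATTGACTACTGGATTTTCGCGACGCCAGGGG-3'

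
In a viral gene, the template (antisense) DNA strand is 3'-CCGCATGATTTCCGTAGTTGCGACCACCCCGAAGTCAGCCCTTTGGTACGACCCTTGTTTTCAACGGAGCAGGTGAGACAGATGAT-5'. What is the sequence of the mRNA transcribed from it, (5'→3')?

5'-GGCGUACUAAAGGCAUCAACGCUGGUGGGGCUUCAGUCGGGAAACCAUGCUGGGAACAAAAGUUGCCUCGUCCACUCUGUCUACUA-3'

Reading the template 3'→5' as shown, RNA polymerase pairs each base (A→U, T→A, G↔C) to build mRNA 5'→3' directly.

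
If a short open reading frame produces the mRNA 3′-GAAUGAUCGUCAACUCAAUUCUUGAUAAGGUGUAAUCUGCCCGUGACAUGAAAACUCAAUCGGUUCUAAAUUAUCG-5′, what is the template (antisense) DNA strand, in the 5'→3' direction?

5′-CTTACTAGCAGTTGAGTTAAGAACTATTCCACATTAGACGGGCACTGTACTTTTGAGTTAGCCAAGATTTAATAGC-3′

Written 5'→3' the mRNA is GCUAUUAAAUCUUGGCUAACUCAAAAGUACAGUGCCCGUCUAAUGUGGAAUAGUUCUUAACUCAACUGCUAGUAAG, so the coding DNA strand is GCTATTAAATCTTGGCTAACTCAAAAGTACAGTGCCCGTCTAATGTGGAATAGTTCTTAACTCAACTGCTAGTAAG. The template is its reverse complement.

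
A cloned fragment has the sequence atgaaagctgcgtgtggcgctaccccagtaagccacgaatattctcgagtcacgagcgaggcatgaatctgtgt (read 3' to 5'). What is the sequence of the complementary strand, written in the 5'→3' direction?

5'-TACTTTCGACGCACACCGCGATGGGGTCATTCGGTGCTTATAAGAGCTCAGTGCTCGCTCCGTACTTAGACACA-3'

The strand is given 3'→5', so its complement runs 5'→3' in the same left-to-right order: pair each base A↔T, G↔C.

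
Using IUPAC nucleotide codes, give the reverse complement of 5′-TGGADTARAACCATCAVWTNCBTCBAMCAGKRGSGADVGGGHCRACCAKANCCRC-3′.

Standard pairs A↔T, G↔C; ambiguity codes pair R↔Y, M↔K, W↔W, S↔S, B↔V, D↔H, N↔N. Complement (ACCTHATYTTGGTAGTBWANGVAGVTKGTCMYCSCTHBCCCDGYTGGTMTNGGYG), then reverse for 5'→3'.

5′-GYGGNTMTGGTYGDCCCBHTCSCYMCTGKTVGAVGNAWBTGATGGTTYTAHTCCA-3′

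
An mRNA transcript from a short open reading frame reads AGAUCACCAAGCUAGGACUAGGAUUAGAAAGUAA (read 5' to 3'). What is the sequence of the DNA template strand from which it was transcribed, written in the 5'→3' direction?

5'-TTACTTTCTAATCCTAGTCCTAGCTTGGTGATCT-3'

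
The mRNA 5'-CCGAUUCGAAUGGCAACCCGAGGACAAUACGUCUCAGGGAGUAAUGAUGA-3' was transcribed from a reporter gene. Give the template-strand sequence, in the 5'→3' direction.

Replace U with T to get the coding DNA strand: CCGATTCGAATGGCAACCCGAGGACAATACGTCTCAGGGAGTAATGATGA. The template strand is its reverse complement (complement GGCTAAGCTTACCGTTGGGCTCCTGTTATGCAGAGTCCCTCATTACTACT, then reverse).

5'-TCATCATTACTCCCTGAGACGTATTGTCCTCGGGTTGCCATTCGAATCGG-3'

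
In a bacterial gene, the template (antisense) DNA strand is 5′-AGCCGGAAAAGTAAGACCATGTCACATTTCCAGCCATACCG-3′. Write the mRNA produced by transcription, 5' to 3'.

The mRNA has the sequence of the coding strand (reverse complement of the template) with T→U. Reverse complement of AGCCGGAAAAGTAAGACCATGTCACATTTCCAGCCATACCG is CGGTATGGCTGGAAATGTGACATGGTCTTACTTTTCCGGCT; then T→U.

5'-CGGUAUGGCUGGAAAUGUGACAUGGUCUUACUUUUCCGGCU-3'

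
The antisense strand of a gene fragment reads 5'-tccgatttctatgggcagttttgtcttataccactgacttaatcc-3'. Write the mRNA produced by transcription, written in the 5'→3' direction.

5'-GGAUUAAGUCAGUGGUAUAAGACAAAACUGCCCAUAGAAAUCGGA-3'

RNA polymerase reads the template 3'→5' and synthesizes mRNA 5'→3' by base-pairing (A→U, T→A, G↔C). The complement of the template is AGGCTAAAGATACCCGTCAAAACAGAATATGGTGACTGAATTAGG; antiparallel, so 5'→3' the coding strand is GGATTAAGTCAGTGGTATAAGACAAAACTGCCCATAGAAATCGGA. Replace T with U for the mRNA.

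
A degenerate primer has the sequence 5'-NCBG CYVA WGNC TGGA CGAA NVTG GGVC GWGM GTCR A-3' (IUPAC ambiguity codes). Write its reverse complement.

Standard pairs A↔T, G↔C; ambiguity codes pair R↔Y, M↔K, W↔W, B↔V, N↔N. Complement (NGVCGRBTWCNGACCTGCTTNBACCCBGCWCKCAGYT), then reverse for 5'→3'.

5'-TYGACKCWCGBCCCABNTTCGTCCAGNCWTBRGCVGN-3'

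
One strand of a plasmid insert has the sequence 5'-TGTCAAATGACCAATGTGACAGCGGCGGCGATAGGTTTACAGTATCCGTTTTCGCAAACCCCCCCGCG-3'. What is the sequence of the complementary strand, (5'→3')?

Pairing A↔T and G↔C gives ACAGTTTACTGGTTACACTGTCGCCGCCGCTATCCAAATGTCATAGGCAAAAGCGTTTGGGGGGGCGC, running 3'→5'. Reverse for the 5'→3' convention.

5′-CGCGGGGGGGTTTGCGAAAACGGATACTGTAAACCTATCGCCGCCGCTGTCACATTGGTCATTTGACA-3′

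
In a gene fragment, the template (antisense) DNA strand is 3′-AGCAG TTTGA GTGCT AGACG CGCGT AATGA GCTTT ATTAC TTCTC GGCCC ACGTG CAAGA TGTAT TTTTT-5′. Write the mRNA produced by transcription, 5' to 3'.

5'-UCGUCAAACUCACGAUCUGCGCGCAUUACUCGAAAUAAUGAAGAGCCGGGUGCACGUUCUACAUAAAAAA-3'

Reading the template 3'→5' as shown, RNA polymerase pairs each base (A→U, T→A, G↔C) to build mRNA 5'→3' directly.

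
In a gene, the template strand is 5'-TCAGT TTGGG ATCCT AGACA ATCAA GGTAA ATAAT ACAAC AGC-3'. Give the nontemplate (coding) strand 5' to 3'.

5'-GCTGTTGTATTATTTACCTTGATTGTCTAGGATCCCAAACTGA-3'

The coding strand is complementary and antiparallel to the template: take the complement (A↔T, G↔C) and reverse.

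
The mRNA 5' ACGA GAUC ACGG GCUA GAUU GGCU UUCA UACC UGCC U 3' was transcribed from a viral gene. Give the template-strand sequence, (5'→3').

Replace U with T to get the coding DNA strand: ACGAGATCACGGGCTAGATTGGCTTTCATACCTGCCT. The template strand is its reverse complement (complement TGCTCTAGTGCCCGATCTAACCGAAAGTATGGACGGA, then reverse).

5'-AGGCAGGTATGAAAGCCAATCTAGCCCGTGATCTCGT-3'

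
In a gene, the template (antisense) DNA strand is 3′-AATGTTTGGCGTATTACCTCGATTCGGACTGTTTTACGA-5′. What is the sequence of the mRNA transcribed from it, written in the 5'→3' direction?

Reading the template 3'→5' as shown, RNA polymerase pairs each base (A→U, T→A, G↔C) to build mRNA 5'→3' directly.

5'-UUACAAACCGCAUAAUGGAGCUAAGCCUGACAAAAUGCU-3'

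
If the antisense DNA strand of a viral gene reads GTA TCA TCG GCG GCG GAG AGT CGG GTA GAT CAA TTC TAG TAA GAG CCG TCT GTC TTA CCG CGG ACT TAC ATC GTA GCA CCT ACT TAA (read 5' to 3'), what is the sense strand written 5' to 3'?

The coding strand is complementary and antiparallel to the template: take the complement (A↔T, G↔C) and reverse.

5′-TTAAGTAGGTGCTACGATGTAAGTCCGCGGTAAGACAGACGGCTCTTACTAGAATTGATCTACCCGACTCTCCGCCGCCGATGATAC-3′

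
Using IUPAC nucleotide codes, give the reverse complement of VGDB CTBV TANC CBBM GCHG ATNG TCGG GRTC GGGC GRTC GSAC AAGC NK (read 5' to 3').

Standard pairs A↔T, G↔C; ambiguity codes pair R↔Y, M↔K, S↔S, B↔V, D↔H, N↔N. Complement (BCHVGAVBATNGGVVKCGDCTANCAGCCCYAGCCCGCYAGCSTGTTCGNM), then reverse for 5'→3'.

5'-MNGCTTGTSCGAYCGCCCGAYCCCGACNATCDGCKVVGGNTABVAGVHCB-3'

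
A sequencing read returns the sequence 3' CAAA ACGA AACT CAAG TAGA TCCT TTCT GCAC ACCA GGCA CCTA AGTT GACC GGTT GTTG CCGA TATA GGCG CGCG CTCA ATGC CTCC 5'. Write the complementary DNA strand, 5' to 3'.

5′-GTTTTGCTTTGAGTTCATCTAGGAAAGACGTGTGGTCCGTGGATTCAACTGGCCAACAACGGCTATATCCGCGCGCGAGTTACGGAGG-3′

The strand is given 3'→5', so its complement runs 5'→3' in the same left-to-right order: pair each base A↔T, G↔C.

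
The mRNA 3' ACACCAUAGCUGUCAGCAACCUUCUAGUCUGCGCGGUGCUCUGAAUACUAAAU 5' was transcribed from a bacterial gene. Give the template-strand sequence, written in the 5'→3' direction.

Written 5'→3' the mRNA is UAAAUCAUAAGUCUCGUGGCGCGUCUGAUCUUCCAACGACUGUCGAUACCACA, so the coding DNA strand is TAAATCATAAGTCTCGTGGCGCGTCTGATCTTCCAACGACTGTCGATACCACA. The template is its reverse complement.

5'-TGTGGTATCGACAGTCGTTGGAAGATCAGACGCGCCACGAGACTTATGATTTA-3'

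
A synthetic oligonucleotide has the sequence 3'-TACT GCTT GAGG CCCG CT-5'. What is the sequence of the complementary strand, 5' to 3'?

5'-ATGACGAACTCCGGGCGA-3'

The strand is given 3'→5', so its complement runs 5'→3' in the same left-to-right order: pair each base A↔T, G↔C.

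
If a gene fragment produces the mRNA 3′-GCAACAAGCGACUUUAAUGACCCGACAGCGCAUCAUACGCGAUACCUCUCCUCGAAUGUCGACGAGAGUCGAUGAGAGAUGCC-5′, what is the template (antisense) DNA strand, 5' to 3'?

Written 5'→3' the mRNA is CCGUAGAGAGUAGCUGAGAGCAGCUGUAAGCUCCUCUCCAUAGCGCAUACUACGCGACAGCCCAGUAAUUUCAGCGAACAACG, so the coding DNA strand is CCGTAGAGAGTAGCTGAGAGCAGCTGTAAGCTCCTCTCCATAGCGCATACTACGCGACAGCCCAGTAATTTCAGCGAACAACG. The template is its reverse complement.

5'-CGTTGTTCGCTGAAATTACTGGGCTGTCGCGTAGTATGCGCTATGGAGAGGAGCTTACAGCTGCTCTCAGCTACTCTCTACGG-3'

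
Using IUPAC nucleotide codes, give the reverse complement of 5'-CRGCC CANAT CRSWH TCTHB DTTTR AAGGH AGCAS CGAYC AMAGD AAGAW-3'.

5'-WTCTTHCTKTGRTCGSTGCTDCCTTYAAAHVDAGADWSYGATNTGGGCYG-3'

Standard pairs A↔T, G↔C; ambiguity codes pair R↔Y, M↔K, W↔W, S↔S, B↔V, D↔H, N↔N. Complement (GYCGGGTNTAGYSWDAGADVHAAAYTTCCDTCGTSGCTRGTKTCHTTCTW), then reverse for 5'→3'.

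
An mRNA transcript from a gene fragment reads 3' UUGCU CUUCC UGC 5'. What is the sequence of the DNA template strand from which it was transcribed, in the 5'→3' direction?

5′-AACGAGAAGGACG-3′

Written 5'→3' the mRNA is CGUCCUUCUCGUU, so the coding DNA strand is CGTCCTTCTCGTT. The template is its reverse complement.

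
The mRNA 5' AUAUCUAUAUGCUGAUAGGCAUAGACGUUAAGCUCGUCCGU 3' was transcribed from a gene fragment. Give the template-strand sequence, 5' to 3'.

5'-ACGGACGAGCTTAACGTCTATGCCTATCAGCATATAGATAT-3'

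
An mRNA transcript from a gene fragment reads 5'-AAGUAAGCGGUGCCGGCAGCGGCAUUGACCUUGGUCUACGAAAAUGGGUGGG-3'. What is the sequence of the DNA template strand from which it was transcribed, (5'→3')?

Replace U with T to get the coding DNA strand: AAGTAAGCGGTGCCGGCAGCGGCATTGACCTTGGTCTACGAAAATGGGTGGG. The template strand is its reverse complement (complement TTCATTCGCCACGGCCGTCGCCGTAACTGGAACCAGATGCTTTTACCCACCC, then reverse).

5'-CCCACCCATTTTCGTAGACCAAGGTCAATGCCGCTGCCGGCACCGCTTACTT-3'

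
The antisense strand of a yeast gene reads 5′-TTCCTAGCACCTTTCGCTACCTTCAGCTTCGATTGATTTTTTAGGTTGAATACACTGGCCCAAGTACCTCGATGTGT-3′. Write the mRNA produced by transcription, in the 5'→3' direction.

5'-ACACAUCGAGGUACUUGGGCCAGUGUAUUCAACCUAAAAAAUCAAUCGAAGCUGAAGGUAGCGAAAGGUGCUAGGAA-3'

The mRNA has the sequence of the coding strand (reverse complement of the template) with T→U. Reverse complement of TTCCTAGCACCTTTCGCTACCTTCAGCTTCGATTGATTTTTTAGGTTGAATACACTGGCCCAAGTACCTCGATGTGT is ACACATCGAGGTACTTGGGCCAGTGTATTCAACCTAAAAAATCAATCGAAGCTGAAGGTAGCGAAAGGTGCTAGGAA; then T→U.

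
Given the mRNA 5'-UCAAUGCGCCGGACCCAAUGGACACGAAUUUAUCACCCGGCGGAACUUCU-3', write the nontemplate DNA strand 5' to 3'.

The coding DNA strand has the same 5'→3' sequence as the mRNA with U replaced by T.

5′-TCAATGCGCCGGACCCAATGGACACGAATTTATCACCCGGCGGAACTTCT-3′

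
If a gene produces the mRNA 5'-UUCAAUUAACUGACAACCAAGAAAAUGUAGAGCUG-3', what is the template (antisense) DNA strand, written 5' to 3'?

5'-CAGCTCTACATTTTCTTGGTTGTCAGTTAATTGAA-3'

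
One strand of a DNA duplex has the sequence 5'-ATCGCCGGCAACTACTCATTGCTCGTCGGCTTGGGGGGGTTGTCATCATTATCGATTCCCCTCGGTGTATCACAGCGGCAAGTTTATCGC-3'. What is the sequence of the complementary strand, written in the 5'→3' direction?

5′-GCGATAAACTTGCCGCTGTGATACACCGAGGGGAATCGATAATGATGACAACCCCCCCAAGCCGACGAGCAATGAGTAGTTGCCGGCGAT-3′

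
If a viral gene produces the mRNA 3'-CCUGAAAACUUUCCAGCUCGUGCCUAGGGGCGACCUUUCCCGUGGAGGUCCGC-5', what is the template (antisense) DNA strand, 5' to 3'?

5′-GGACTTTTGAAAGGTCGAGCACGGATCCCCGCTGGAAAGGGCACCTCCAGGCG-3′

Written 5'→3' the mRNA is CGCCUGGAGGUGCCCUUUCCAGCGGGGAUCCGUGCUCGACCUUUCAAAAGUCC, so the coding DNA strand is CGCCTGGAGGTGCCCTTTCCAGCGGGGATCCGTGCTCGACCTTTCAAAAGTCC. The template is its reverse complement.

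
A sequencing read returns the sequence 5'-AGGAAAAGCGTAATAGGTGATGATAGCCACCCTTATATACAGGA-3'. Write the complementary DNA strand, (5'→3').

The complement of AGGAAAAGCGTAATAGGTGATGATAGCCACCCTTATATACAGGA is TCCTTTTCGCATTATCCACTACTATCGGTGGGAATATATGTCCT (A↔T, G↔C). DNA strands are antiparallel, so the complementary strand runs 3'→5'; reversing gives the 5'→3' form.

5'-TCCTGTATATAAGGGTGGCTATCATCACCTATTACGCTTTTCCT-3'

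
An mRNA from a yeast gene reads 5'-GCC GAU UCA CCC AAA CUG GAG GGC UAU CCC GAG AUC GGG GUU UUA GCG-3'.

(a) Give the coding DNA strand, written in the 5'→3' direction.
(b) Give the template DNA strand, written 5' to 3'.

(a) 5'-GCCGATTCACCCAAACTGGAGGGCTATCCCGAGATCGGGGTTTTAGCG-3'
(b) 5'-CGCTAAAACCCCGATCTCGGGATAGCCCTCCAGTTTGGGTGAATCGGC-3'

(a) The coding strand matches the mRNA with U→T.
(b) The template strand is the reverse complement of the coding strand.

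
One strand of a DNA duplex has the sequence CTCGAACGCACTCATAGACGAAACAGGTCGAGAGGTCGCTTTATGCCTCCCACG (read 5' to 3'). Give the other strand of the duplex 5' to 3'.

5'-CGTGGGAGGCATAAAGCGACCTCTCGACCTGTTTCGTCTATGAGTGCGTTCGAG-3'

Pairing A↔T and G↔C gives GAGCTTGCGTGAGTATCTGCTTTGTCCAGCTCTCCAGCGAAATACGGAGGGTGC, running 3'→5'. Reverse for the 5'→3' convention.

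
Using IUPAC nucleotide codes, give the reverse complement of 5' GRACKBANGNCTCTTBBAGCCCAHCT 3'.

Standard pairs A↔T, G↔C; ambiguity codes pair R↔Y, K↔M, B↔V, H↔D, N↔N. Complement (CYTGMVTNCNGAGAAVVTCGGGTDGA), then reverse for 5'→3'.

5'-AGDTGGGCTVVAAGAGNCNTVMGTYC-3'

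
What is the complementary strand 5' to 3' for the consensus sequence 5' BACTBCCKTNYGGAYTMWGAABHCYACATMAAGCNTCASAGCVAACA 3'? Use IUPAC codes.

5'-TGTTBGCTSTGANGCTTKATGTRGDVTTCWKARTCCRNAMGGVAGTV-3'

Standard pairs A↔T, G↔C; ambiguity codes pair Y↔R, M↔K, W↔W, S↔S, B↔V, H↔D, N↔N. Complement (VTGAVGGMANRCCTRAKWCTTVDGRTGTAKTTCGNAGTSTCGBTTGT), then reverse for 5'→3'.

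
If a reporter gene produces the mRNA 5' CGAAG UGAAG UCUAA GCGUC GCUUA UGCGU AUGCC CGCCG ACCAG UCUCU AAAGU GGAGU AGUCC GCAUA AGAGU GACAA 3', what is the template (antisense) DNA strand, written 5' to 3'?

5'-TTGTCACTCTTATGCGGACTACTCCACTTTAGAGACTGGTCGGCGGGCATACGCATAAGCGACGCTTAGACTTCACTTCG-3'

Replace U with T to get the coding DNA strand: CGAAGTGAAGTCTAAGCGTCGCTTATGCGTATGCCCGCCGACCAGTCTCTAAAGTGGAGTAGTCCGCATAAGAGTGACAA. The template strand is its reverse complement (complement GCTTCACTTCAGATTCGCAGCGAATACGCATACGGGCGGCTGGTCAGAGATTTCACCTCATCAGGCGTATTCTCACTGTT, then reverse).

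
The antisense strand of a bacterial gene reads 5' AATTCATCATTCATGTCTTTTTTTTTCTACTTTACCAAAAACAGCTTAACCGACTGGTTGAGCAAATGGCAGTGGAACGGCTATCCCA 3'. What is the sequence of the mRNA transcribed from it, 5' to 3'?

5'-UGGGAUAGCCGUUCCACUGCCAUUUGCUCAACCAGUCGGUUAAGCUGUUUUUGGUAAAGUAGAAAAAAAAAGACAUGAAUGAUGAAUU-3'

RNA polymerase reads the template 3'→5' and synthesizes mRNA 5'→3' by base-pairing (A→U, T→A, G↔C). The complement of the template is TTAAGTAGTAAGTACAGAAAAAAAAAGATGAAATGGTTTTTGTCGAATTGGCTGACCAACTCGTTTACCGTCACCTTGCCGATAGGGT; antiparallel, so 5'→3' the coding strand is TGGGATAGCCGTTCCACTGCCATTTGCTCAACCAGTCGGTTAAGCTGTTTTTGGTAAAGTAGAAAAAAAAAGACATGAATGATGAATT. Replace T with U for the mRNA.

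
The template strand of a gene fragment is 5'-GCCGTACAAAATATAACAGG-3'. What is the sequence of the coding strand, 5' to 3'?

The coding strand is complementary and antiparallel to the template: take the complement (A↔T, G↔C) and reverse.

5'-CCTGTTATATTTTGTACGGC-3'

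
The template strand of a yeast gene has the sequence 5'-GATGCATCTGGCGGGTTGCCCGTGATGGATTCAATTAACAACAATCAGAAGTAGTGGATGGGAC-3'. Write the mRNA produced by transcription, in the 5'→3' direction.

RNA polymerase reads the template 3'→5' and synthesizes mRNA 5'→3' by base-pairing (A→U, T→A, G↔C). The complement of the template is CTACGTAGACCGCCCAACGGGCACTACCTAAGTTAATTGTTGTTAGTCTTCATCACCTACCCTG; antiparallel, so 5'→3' the coding strand is GTCCCATCCACTACTTCTGATTGTTGTTAATTGAATCCATCACGGGCAACCCGCCAGATGCATC. Replace T with U for the mRNA.

5'-GUCCCAUCCACUACUUCUGAUUGUUGUUAAUUGAAUCCAUCACGGGCAACCCGCCAGAUGCAUC-3'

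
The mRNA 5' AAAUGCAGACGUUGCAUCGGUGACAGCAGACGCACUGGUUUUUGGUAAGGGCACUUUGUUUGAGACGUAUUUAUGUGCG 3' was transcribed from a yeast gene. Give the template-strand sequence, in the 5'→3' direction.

Replace U with T to get the coding DNA strand: AAATGCAGACGTTGCATCGGTGACAGCAGACGCACTGGTTTTTGGTAAGGGCACTTTGTTTGAGACGTATTTATGTGCG. The template strand is its reverse complement (complement TTTACGTCTGCAACGTAGCCACTGTCGTCTGCGTGACCAAAAACCATTCCCGTGAAACAAACTCTGCATAAATACACGC, then reverse).

5'-CGCACATAAATACGTCTCAAACAAAGTGCCCTTACCAAAAACCAGTGCGTCTGCTGTCACCGATGCAACGTCTGCATTT-3'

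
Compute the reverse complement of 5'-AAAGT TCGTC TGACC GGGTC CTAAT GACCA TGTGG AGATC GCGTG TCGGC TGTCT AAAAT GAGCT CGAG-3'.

Complement each base (A↔T, G↔C): TTTCAAGCAGACTGGCCCAGGATTACTGGTACACCTCTAGCGCACAGCCGACAGATTTTACTCGAGCTC. Then reverse.

5'-CTCGAGCTCATTTTAGACAGCCGACACGCGATCTCCACATGGTCATTAGGACCCGGTCAGACGAACTTT-3'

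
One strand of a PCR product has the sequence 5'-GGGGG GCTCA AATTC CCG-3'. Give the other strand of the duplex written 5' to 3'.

The complement of GGGGGGCTCAAATTCCCG is CCCCCCGAGTTTAAGGGC (A↔T, G↔C). DNA strands are antiparallel, so the complementary strand runs 3'→5'; reversing gives the 5'→3' form.

5'-CGGGAATTTGAGCCCCCC-3'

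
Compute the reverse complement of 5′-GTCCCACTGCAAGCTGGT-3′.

Complement each base (A↔T, G↔C): CAGGGTGACGTTCGACCA. Then reverse.

5'-ACCAGCTTGCAGTGGGAC-3'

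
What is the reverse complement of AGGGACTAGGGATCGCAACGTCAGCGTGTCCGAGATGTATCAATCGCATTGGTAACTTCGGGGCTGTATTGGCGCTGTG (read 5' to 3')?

5'-CACAGCGCCAATACAGCCCCGAAGTTACCAATGCGATTGATACATCTCGGACACGCTGACGTTGCGATCCCTAGTCCCT-3'

Complement each base (A↔T, G↔C): TCCCTGATCCCTAGCGTTGCAGTCGCACAGGCTCTACATAGTTAGCGTAACCATTGAAGCCCCGACATAACCGCGACAC. Then reverse.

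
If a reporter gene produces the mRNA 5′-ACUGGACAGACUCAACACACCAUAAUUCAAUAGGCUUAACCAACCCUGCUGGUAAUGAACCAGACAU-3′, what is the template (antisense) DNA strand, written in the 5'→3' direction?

5′-ATGTCTGGTTCATTACCAGCAGGGTTGGTTAAGCCTATTGAATTATGGTGTGTTGAGTCTGTCCAGT-3′

Replace U with T to get the coding DNA strand: ACTGGACAGACTCAACACACCATAATTCAATAGGCTTAACCAACCCTGCTGGTAATGAACCAGACAT. The template strand is its reverse complement (complement TGACCTGTCTGAGTTGTGTGGTATTAAGTTATCCGAATTGGTTGGGACGACCATTACTTGGTCTGTA, then reverse).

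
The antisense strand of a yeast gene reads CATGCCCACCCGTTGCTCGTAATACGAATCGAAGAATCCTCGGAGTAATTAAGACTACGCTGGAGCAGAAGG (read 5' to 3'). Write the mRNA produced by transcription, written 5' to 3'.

5'-CCUUCUGCUCCAGCGUAGUCUUAAUUACUCCGAGGAUUCUUCGAUUCGUAUUACGAGCAACGGGUGGGCAUG-3'

The mRNA has the sequence of the coding strand (reverse complement of the template) with T→U. Reverse complement of CATGCCCACCCGTTGCTCGTAATACGAATCGAAGAATCCTCGGAGTAATTAAGACTACGCTGGAGCAGAAGG is CCTTCTGCTCCAGCGTAGTCTTAATTACTCCGAGGATTCTTCGATTCGTATTACGAGCAACGGGTGGGCATG; then T→U.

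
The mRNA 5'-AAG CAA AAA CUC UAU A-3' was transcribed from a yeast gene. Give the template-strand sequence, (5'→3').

5′-TATAGAGTTTTTGCTT-3′

Replace U with T to get the coding DNA strand: AAGCAAAAACTCTATA. The template strand is its reverse complement (complement TTCGTTTTTGAGATAT, then reverse).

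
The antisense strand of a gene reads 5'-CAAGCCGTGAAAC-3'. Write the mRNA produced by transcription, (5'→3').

5'-GUUUCACGGCUUG-3'

The mRNA has the sequence of the coding strand (reverse complement of the template) with T→U. Reverse complement of CAAGCCGTGAAAC is GTTTCACGGCTTG; then T→U.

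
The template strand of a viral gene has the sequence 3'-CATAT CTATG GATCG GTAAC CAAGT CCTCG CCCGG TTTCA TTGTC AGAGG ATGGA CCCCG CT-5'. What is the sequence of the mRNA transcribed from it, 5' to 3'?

5'-GUAUAGAUACCUAGCCAUUGGUUCAGGAGCGGGCCAAAGUAACAGUCUCCUACCUGGGGCGA-3'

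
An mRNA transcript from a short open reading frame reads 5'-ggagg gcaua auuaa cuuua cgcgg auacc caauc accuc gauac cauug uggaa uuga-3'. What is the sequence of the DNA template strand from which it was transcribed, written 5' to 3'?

5′-TCAATTCCACAATGGTATCGAGGTGATTGGGTATCCGCGTAAAGTTAATTATGCCCTCC-3′

Replace U with T to get the coding DNA strand: GGAGGGCATAATTAACTTTACGCGGATACCCAATCACCTCGATACCATTGTGGAATTGA. The template strand is its reverse complement (complement CCTCCCGTATTAATTGAAATGCGCCTATGGGTTAGTGGAGCTATGGTAACACCTTAACT, then reverse).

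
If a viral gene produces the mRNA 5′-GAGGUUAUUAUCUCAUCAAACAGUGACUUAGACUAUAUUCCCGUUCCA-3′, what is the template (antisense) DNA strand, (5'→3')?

Replace U with T to get the coding DNA strand: GAGGTTATTATCTCATCAAACAGTGACTTAGACTATATTCCCGTTCCA. The template strand is its reverse complement (complement CTCCAATAATAGAGTAGTTTGTCACTGAATCTGATATAAGGGCAAGGT, then reverse).

5'-TGGAACGGGAATATAGTCTAAGTCACTGTTTGATGAGATAATAACCTC-3'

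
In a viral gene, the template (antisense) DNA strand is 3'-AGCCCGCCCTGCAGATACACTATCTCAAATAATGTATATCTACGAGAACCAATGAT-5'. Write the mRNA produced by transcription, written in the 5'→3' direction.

Reading the template 3'→5' as shown, RNA polymerase pairs each base (A→U, T→A, G↔C) to build mRNA 5'→3' directly.

5'-UCGGGCGGGACGUCUAUGUGAUAGAGUUUAUUACAUAUAGAUGCUCUUGGUUACUA-3'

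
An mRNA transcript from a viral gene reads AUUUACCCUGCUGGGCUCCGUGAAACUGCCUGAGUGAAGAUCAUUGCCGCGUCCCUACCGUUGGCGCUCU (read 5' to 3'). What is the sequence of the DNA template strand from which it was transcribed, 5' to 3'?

Replace U with T to get the coding DNA strand: ATTTACCCTGCTGGGCTCCGTGAAACTGCCTGAGTGAAGATCATTGCCGCGTCCCTACCGTTGGCGCTCT. The template strand is its reverse complement (complement TAAATGGGACGACCCGAGGCACTTTGACGGACTCACTTCTAGTAACGGCGCAGGGATGGCAACCGCGAGA, then reverse).

5′-AGAGCGCCAACGGTAGGGACGCGGCAATGATCTTCACTCAGGCAGTTTCACGGAGCCCAGCAGGGTAAAT-3′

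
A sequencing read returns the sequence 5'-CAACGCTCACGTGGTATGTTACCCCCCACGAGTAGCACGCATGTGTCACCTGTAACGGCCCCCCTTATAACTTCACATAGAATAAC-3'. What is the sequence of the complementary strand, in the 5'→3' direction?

5′-GTTATTCTATGTGAAGTTATAAGGGGGGCCGTTACAGGTGACACATGCGTGCTACTCGTGGGGGGTAACATACCACGTGAGCGTTG-3′

Pairing A↔T and G↔C gives GTTGCGAGTGCACCATACAATGGGGGGTGCTCATCGTGCGTACACAGTGGACATTGCCGGGGGGAATATTGAAGTGTATCTTATTG, running 3'→5'. Reverse for the 5'→3' convention.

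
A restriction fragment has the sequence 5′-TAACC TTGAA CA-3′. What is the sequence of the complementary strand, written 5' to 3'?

5′-TGTTCAAGGTTA-3′

Pairing A↔T and G↔C gives ATTGGAACTTGT, running 3'→5'. Reverse for the 5'→3' convention.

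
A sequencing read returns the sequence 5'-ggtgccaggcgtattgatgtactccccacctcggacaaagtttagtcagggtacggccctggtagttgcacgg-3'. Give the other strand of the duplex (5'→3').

5'-CCGTGCAACTACCAGGGCCGTACCCTGACTAAACTTTGTCCGAGGTGGGGAGTACATCAATACGCCTGGCACC-3'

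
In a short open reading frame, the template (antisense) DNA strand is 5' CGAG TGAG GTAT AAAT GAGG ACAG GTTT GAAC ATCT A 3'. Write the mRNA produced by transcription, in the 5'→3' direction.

RNA polymerase reads the template 3'→5' and synthesizes mRNA 5'→3' by base-pairing (A→U, T→A, G↔C). The complement of the template is GCTCACTCCATATTTACTCCTGTCCAAACTTGTAGAT; antiparallel, so 5'→3' the coding strand is TAGATGTTCAAACCTGTCCTCATTTATACCTCACTCG. Replace T with U for the mRNA.

5'-UAGAUGUUCAAACCUGUCCUCAUUUAUACCUCACUCG-3'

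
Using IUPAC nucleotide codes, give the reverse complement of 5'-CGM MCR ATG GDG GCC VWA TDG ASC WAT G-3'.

5'-CATWGSTCHATWBGGCCHCCATYGKKCG-3'

Standard pairs A↔T, G↔C; ambiguity codes pair R↔Y, M↔K, W↔W, S↔S, D↔H, V↔B. Complement (GCKKGYTACCHCCGGBWTAHCTSGWTAC), then reverse for 5'→3'.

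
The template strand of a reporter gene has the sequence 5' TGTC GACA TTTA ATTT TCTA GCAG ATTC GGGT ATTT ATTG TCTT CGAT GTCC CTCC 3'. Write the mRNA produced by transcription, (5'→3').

5′-GGAGGGACAUCGAAGACAAUAAAUACCCGAAUCUGCUAGAAAAUUAAAUGUCGACA-3′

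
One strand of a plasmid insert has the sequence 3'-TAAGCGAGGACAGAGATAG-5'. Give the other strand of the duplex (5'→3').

5'-ATTCGCTCCTGTCTCTATC-3'

The strand is given 3'→5', so its complement runs 5'→3' in the same left-to-right order: pair each base A↔T, G↔C.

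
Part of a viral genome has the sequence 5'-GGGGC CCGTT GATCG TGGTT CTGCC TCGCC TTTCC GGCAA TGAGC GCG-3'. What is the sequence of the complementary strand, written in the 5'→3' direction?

5'-CGCGCTCATTGCCGGAAAGGCGAGGCAGAACCACGATCAACGGGCCCC-3'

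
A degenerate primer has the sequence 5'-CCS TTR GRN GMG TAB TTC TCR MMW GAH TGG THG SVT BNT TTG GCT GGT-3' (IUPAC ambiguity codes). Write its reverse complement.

Standard pairs A↔T, G↔C; ambiguity codes pair R↔Y, M↔K, W↔W, S↔S, B↔V, H↔D, N↔N. Complement (GGSAAYCYNCKCATVAAGAGYKKWCTDACCADCSBAVNAAACCGACCA), then reverse for 5'→3'.

5'-ACCAGCCAAANVABSCDACCADTCWKKYGAGAAVTACKCNYCYAASGG-3'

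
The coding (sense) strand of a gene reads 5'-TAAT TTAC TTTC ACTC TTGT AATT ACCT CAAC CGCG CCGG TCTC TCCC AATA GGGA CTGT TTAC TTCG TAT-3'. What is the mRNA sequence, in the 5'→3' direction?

5′-UAAUUUACUUUCACUCUUGUAAUUACCUCAACCGCGCCGGUCUCUCCCAAUAGGGACUGUUUACUUCGUAU-3′

mRNA has the coding-strand sequence with U in place of T.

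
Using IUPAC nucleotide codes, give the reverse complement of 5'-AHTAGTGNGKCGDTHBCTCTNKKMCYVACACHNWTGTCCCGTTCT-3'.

Standard pairs A↔T, G↔C; ambiguity codes pair Y↔R, M↔K, W↔W, B↔V, D↔H, N↔N. Complement (TDATCACNCMGCHADVGAGANMMKGRBTGTGDNWACAGGGCAAGA), then reverse for 5'→3'.

5'-AGAACGGGACAWNDGTGTBRGKMMNAGAGVDAHCGMCNCACTADT-3'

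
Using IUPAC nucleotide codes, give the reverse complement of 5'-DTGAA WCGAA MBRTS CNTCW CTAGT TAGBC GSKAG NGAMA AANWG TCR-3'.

5'-YGACWNTTTKTCNCTMSCGVCTAACTAGWGANGSAYVKTTCGWTTCAH-3'

Standard pairs A↔T, G↔C; ambiguity codes pair R↔Y, M↔K, W↔W, S↔S, B↔V, D↔H, N↔N. Complement (HACTTWGCTTKVYASGNAGWGATCAATCVGCSMTCNCTKTTTNWCAGY), then reverse for 5'→3'.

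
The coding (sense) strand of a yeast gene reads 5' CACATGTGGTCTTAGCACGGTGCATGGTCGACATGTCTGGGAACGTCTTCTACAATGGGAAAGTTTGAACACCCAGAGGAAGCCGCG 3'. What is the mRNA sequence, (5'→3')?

The mRNA is synthesized from the template strand, so it matches the coding strand with T replaced by U.

5'-CACAUGUGGUCUUAGCACGGUGCAUGGUCGACAUGUCUGGGAACGUCUUCUACAAUGGGAAAGUUUGAACACCCAGAGGAAGCCGCG-3'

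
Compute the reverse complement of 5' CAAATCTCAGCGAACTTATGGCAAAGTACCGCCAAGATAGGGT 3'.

Complement each base (A↔T, G↔C): GTTTAGAGTCGCTTGAATACCGTTTCATGGCGGTTCTATCCCA. Then reverse.

5'-ACCCTATCTTGGCGGTACTTTGCCATAAGTTCGCTGAGATTTG-3'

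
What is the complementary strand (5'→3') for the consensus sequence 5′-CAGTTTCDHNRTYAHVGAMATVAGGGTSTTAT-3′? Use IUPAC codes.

Standard pairs A↔T, G↔C; ambiguity codes pair R↔Y, M↔K, S↔S, D↔H, V↔B, N↔N. Complement (GTCAAAGHDNYARTDBCTKTABTCCCASAATA), then reverse for 5'→3'.

5'-ATAASACCCTBATKTCBDTRAYNDHGAAACTG-3'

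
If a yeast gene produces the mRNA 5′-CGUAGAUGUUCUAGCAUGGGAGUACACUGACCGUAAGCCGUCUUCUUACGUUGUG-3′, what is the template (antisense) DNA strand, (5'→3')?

Replace U with T to get the coding DNA strand: CGTAGATGTTCTAGCATGGGAGTACACTGACCGTAAGCCGTCTTCTTACGTTGTG. The template strand is its reverse complement (complement GCATCTACAAGATCGTACCCTCATGTGACTGGCATTCGGCAGAAGAATGCAACAC, then reverse).

5'-CACAACGTAAGAAGACGGCTTACGGTCAGTGTACTCCCATGCTAGAACATCTACG-3'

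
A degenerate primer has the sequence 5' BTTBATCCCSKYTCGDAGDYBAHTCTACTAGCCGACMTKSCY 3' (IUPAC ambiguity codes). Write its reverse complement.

5'-RGSMAKGTCGGCTAGTAGADTVRHCTHCGARMSGGGATVAAV-3'

Standard pairs A↔T, G↔C; ambiguity codes pair Y↔R, M↔K, S↔S, B↔V, D↔H. Complement (VAAVTAGGGSMRAGCHTCHRVTDAGATGATCGGCTGKAMSGR), then reverse for 5'→3'.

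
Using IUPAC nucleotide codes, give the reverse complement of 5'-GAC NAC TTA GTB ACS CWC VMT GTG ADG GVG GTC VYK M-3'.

5′-KMRBGACCBCCHTCACAKBGWGSGTVACTAAGTNGTC-3′

Standard pairs A↔T, G↔C; ambiguity codes pair Y↔R, M↔K, W↔W, S↔S, B↔V, D↔H, N↔N. Complement (CTGNTGAATCAVTGSGWGBKACACTHCCBCCAGBRMK), then reverse for 5'→3'.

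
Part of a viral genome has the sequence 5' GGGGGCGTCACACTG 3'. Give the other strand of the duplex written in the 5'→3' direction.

The complement of GGGGGCGTCACACTG is CCCCCGCAGTGTGAC (A↔T, G↔C). DNA strands are antiparallel, so the complementary strand runs 3'→5'; reversing gives the 5'→3' form.

5′-CAGTGTGACGCCCCC-3′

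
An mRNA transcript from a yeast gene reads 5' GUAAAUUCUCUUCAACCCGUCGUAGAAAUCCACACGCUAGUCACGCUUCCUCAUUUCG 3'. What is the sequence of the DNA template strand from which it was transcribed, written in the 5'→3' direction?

Replace U with T to get the coding DNA strand: GTAAATTCTCTTCAACCCGTCGTAGAAATCCACACGCTAGTCACGCTTCCTCATTTCG. The template strand is its reverse complement (complement CATTTAAGAGAAGTTGGGCAGCATCTTTAGGTGTGCGATCAGTGCGAAGGAGTAAAGC, then reverse).

5'-CGAAATGAGGAAGCGTGACTAGCGTGTGGATTTCTACGACGGGTTGAAGAGAATTTAC-3'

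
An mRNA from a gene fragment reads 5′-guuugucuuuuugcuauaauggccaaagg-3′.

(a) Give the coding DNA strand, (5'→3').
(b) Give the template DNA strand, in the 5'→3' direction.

(a) The coding strand matches the mRNA with U→T.
(b) The template strand is the reverse complement of the coding strand.

(a) 5'-GTTTGTCTTTTTGCTATAATGGCCAAAGG-3'
(b) 5'-CCTTTGGCCATTATAGCAAAAAGACAAAC-3'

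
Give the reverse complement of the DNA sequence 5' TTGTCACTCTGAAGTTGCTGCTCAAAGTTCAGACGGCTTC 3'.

5'-GAAGCCGTCTGAACTTTGAGCAGCAACTTCAGAGTGACAA-3'

Complement each base (A↔T, G↔C): AACAGTGAGACTTCAACGACGAGTTTCAAGTCTGCCGAAG. Then reverse.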